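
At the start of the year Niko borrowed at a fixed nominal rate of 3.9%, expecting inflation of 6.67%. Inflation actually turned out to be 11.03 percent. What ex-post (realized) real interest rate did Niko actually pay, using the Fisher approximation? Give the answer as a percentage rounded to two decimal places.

Ex-post: 3.9% − 11.03% = -7.130%
So the realized real rate is -7.13%.

-7.13%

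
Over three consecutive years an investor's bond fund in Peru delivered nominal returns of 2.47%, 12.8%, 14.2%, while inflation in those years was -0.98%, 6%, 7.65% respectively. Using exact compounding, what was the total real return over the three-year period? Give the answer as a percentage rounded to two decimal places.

16.82%

Nominal growth factor = 1.0247 × 1.1280 × 1.1420 = 1.319994
Price-level growth factor = 0.9902 × 1.0600 × 1.0765 = 1.129907
Real growth factor = 1.319994 / 1.129907 = 1.168232
Total real return = 1.168232 − 1 → 16.82%.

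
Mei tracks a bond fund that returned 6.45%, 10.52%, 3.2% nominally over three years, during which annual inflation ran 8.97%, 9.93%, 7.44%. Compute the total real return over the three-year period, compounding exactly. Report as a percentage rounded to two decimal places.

-5.66%

Compound the nominal returns: 1.0645 × 1.1052 × 1.0320 = 1.214133.
Compound inflation: 1.0897 × 1.0993 × 1.0744 = 1.287032.
Deflate: 1.214133 / 1.287032 = 0.943359.
Total real return = 0.943359 − 1 → -5.66%.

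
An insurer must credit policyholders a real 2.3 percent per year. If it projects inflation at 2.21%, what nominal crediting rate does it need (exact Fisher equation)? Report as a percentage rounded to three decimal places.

(1 + i) = (1 + r)(1 + π) = 1.02300 × 1.02210 = 1.0456083
i = 1.0456083 − 1, so the required nominal rate is 4.561%.

4.561%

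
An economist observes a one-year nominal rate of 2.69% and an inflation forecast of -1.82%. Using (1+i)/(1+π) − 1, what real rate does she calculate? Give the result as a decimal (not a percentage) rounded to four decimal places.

0.0459

By the Fisher equation, 1 + r = (1 + i)/(1 + π).
1 + r = 1.02690 / 0.98180 = 1.045936
r = 1.045936 − 1 = 4.5936%, i.e. 0.0459.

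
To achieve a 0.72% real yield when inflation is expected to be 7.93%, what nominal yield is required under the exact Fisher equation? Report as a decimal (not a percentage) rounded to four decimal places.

(1 + i) = (1 + r)(1 + π) = 1.00720 × 1.07930 = 1.08707096
i = 1.08707096 − 1, so the required nominal rate is 0.0871.

0.0871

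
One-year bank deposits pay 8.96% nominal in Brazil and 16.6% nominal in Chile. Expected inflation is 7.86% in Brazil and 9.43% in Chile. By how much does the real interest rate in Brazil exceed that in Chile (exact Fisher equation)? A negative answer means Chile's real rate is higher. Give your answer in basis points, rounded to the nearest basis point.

-553 basis points

Brazil: (1 + 0.0896)/(1 + 0.0786) − 1 = 1.0198%
Chile: (1 + 0.1660)/(1 + 0.0943) − 1 = 6.5521%
Differential = 1.0198% − 6.5521% = -5.5323% → -553 basis points.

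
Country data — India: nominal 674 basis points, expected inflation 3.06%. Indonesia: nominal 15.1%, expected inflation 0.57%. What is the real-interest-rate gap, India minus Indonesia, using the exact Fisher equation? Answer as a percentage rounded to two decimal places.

-10.88%

India: (1 + 0.0674)/(1 + 0.0306) − 1 = 3.5707%
Indonesia: (1 + 0.1510)/(1 + 0.0057) − 1 = 14.4476%
Differential = 3.5707% − 14.4476% = -10.8769% → -10.88%.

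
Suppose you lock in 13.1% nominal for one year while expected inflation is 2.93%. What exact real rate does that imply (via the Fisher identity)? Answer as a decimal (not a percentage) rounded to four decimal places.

By the Fisher identity, 1 + r = (1 + i)/(1 + π).
1 + r = 1.13100 / 1.02930 = 1.098805
r = 1.098805 − 1 = 9.8805%, i.e. 0.0988.

0.0988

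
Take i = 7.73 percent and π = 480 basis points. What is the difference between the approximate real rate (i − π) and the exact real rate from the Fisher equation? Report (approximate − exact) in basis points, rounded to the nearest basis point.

Approximate: r ≈ 7.730% − 4.800% = 2.9300%
Exact: (1 + 0.0773)/(1 + 0.0480) − 1 = 2.7958%
Error = 2.9300% − 2.7958% = 0.1342% → 13 basis points.

13 basis points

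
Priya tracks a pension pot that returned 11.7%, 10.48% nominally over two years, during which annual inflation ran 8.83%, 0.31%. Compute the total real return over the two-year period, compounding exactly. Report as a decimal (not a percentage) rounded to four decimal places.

Nominal growth factor = 1.1170 × 1.1048 = 1.234062
Price-level growth factor = 1.0883 × 1.0031 = 1.091674
Real growth factor = 1.234062 / 1.091674 = 1.130431
Total real return = 1.130431 − 1 → 0.1304.

0.1304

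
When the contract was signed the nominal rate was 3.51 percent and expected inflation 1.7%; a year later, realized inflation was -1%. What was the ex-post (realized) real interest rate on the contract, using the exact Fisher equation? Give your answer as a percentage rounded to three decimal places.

Ex-post: (1 + 0.0351)/(1 − 0.0100) − 1 = 4.5556%
So the realized real rate is 4.556%.

4.556%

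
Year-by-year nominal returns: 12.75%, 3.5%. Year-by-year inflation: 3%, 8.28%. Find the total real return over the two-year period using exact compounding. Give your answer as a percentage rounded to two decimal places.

Compound the nominal returns: 1.1275 × 1.0350 = 1.166963.
Compound inflation: 1.0300 × 1.0828 = 1.115284.
Deflate: 1.166963 / 1.115284 = 1.046337.
Total real return = 1.046337 − 1 → 4.63%.

4.63%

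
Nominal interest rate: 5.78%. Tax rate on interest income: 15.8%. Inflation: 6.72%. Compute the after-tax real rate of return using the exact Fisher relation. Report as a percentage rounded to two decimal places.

-1.74%

After-tax nominal return = 5.78% × (1 − 0.158) = 4.86676%.
1 + r = 1.0486676 / 1.06720 = 0.982635
After-tax real rate = 0.982635 − 1 → -1.74%.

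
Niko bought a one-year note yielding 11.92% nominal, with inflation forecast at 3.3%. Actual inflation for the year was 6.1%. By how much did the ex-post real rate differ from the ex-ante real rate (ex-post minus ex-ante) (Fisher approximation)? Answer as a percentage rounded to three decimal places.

Ex-ante: 11.92% − 3.3% = 8.620%
Ex-post: 11.92% − 6.1% = 5.820%
Difference (ex-post − ex-ante) = -2.8000% → -2.800%.

-2.800%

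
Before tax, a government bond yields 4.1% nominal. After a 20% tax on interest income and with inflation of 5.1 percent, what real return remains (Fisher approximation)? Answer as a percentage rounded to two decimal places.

-1.82%

After-tax nominal return = 4.1% × (1 − 0.2) = 3.2800%.
r ≈ 3.2800% − 5.1% → -1.82%.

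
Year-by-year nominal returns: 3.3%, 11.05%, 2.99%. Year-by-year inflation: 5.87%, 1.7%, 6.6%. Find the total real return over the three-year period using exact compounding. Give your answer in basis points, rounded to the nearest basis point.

Compound the nominal returns: 1.0330 × 1.1105 × 1.0299 = 1.1814462.
Compound inflation: 1.0587 × 1.0170 × 1.0660 = 1.1477600.
Deflate: 1.1814462 / 1.1477600 = 1.0293495.
Total real return = 1.0293495 − 1 → 293 basis points.

293 basis points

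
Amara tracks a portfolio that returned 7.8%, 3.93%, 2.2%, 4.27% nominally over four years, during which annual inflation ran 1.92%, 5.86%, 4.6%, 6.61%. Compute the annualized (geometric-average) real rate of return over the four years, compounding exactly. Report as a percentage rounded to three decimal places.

Nominal growth factor = 1.0780 × 1.0393 × 1.0220 × 1.0427 = 1.19390551
Price-level growth factor = 1.0192 × 1.0586 × 1.0460 × 1.0661 = 1.20315321
Real growth factor = 1.19390551 / 1.20315321 = 0.99231379
Annualized real rate = 0.99231379^(1/4) − 1 = -0.1927% → -0.193%.

-0.193%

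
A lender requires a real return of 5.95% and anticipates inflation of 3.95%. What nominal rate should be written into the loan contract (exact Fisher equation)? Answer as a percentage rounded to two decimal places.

10.14%

(1 + i) = (1 + r)(1 + π) = 1.05950 × 1.03950 = 1.10135025
i = 1.10135025 − 1, so the required nominal rate is 10.14%.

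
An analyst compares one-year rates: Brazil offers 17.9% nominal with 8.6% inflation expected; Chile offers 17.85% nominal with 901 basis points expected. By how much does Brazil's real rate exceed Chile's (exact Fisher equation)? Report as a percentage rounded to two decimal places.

0.45%

Brazil: (1 + 0.1790)/(1 + 0.0860) − 1 = 8.5635%
Chile: (1 + 0.1785)/(1 + 0.0901) − 1 = 8.1093%
Differential = 8.5635% − 8.1093% = 0.4542% → 0.45%.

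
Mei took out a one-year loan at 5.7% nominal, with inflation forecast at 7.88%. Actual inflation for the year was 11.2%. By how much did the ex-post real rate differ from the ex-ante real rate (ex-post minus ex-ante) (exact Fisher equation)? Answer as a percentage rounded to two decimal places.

-2.93%

Ex-ante: (1 + 0.0570)/(1 + 0.0788) − 1 = -2.0208%
Ex-post: (1 + 0.0570)/(1 + 0.1120) − 1 = -4.9460%
Difference (ex-post − ex-ante) = -2.9253% → -2.93%.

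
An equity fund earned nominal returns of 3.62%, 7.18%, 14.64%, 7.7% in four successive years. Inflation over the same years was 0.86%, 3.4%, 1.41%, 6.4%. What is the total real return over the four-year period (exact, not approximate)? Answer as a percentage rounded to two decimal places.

21.86%

Compound the nominal returns: 1.0362 × 1.0718 × 1.1464 × 1.0770 = 1.371227.
Compound inflation: 1.0086 × 1.0340 × 1.0141 × 1.0640 = 1.125283.
Deflate: 1.371227 / 1.125283 = 1.218561.
Total real return = 1.218561 − 1 → 21.86%.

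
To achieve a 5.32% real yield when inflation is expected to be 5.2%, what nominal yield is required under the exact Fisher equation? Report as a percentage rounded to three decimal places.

(1 + i) = (1 + r)(1 + π) = 1.05320 × 1.05200 = 1.1079664
i = 1.1079664 − 1, so the required nominal rate is 10.797%.

10.797%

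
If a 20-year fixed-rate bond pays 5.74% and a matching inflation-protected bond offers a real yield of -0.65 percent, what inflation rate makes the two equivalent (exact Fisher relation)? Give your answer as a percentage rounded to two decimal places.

6.43%

(1 + π) = (1 + i)/(1 + r) = 1.05740 / 0.99350 = 1.064318
Break-even inflation = 1.064318 − 1 → 6.43%.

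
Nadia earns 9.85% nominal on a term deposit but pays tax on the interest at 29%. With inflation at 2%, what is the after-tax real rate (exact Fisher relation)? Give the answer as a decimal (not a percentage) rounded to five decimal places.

0.04896

After-tax nominal return = 9.85% × (1 − 0.29) = 6.9935%.
1 + r = 1.069935 / 1.02000 = 1.048956
After-tax real rate = 1.048956 − 1 → 0.04896.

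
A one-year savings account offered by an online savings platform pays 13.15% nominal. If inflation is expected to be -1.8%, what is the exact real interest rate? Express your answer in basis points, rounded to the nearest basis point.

1522 basis points

1 + r = 1.13150 / 0.98200 = 1.152240
r = 1.152240 − 1 = 15.2240%, i.e. 1522 basis points.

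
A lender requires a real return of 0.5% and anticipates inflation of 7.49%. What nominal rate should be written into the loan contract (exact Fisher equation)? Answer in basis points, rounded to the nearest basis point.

803 basis points

(1 + i) = (1 + r)(1 + π) = 1.00500 × 1.07490 = 1.0802745
i = 1.0802745 − 1, so the required nominal rate is 803 basis points.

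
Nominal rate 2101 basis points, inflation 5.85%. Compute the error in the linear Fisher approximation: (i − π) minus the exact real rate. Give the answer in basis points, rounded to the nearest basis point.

Approximate: r ≈ 21.010% − 5.850% = 15.1600%
Exact: (1 + 0.2101)/(1 + 0.0585) − 1 = 14.3222%
Error = 15.1600% − 14.3222% = 0.8378% → 84 basis points.

84 basis points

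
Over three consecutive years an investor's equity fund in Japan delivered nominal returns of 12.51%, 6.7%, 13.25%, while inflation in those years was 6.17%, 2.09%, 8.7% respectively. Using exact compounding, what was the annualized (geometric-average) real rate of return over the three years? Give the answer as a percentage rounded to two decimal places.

4.89%

Compound the nominal returns: 1.1251 × 1.0670 × 1.1325 = 1.35954553.
Compound inflation: 1.0617 × 1.0209 × 1.0870 = 1.17818792.
Deflate: 1.35954553 / 1.17818792 = 1.15392927.
Annualized real rate = 1.15392927^(1/3) − 1 = 4.8881% → 4.89%.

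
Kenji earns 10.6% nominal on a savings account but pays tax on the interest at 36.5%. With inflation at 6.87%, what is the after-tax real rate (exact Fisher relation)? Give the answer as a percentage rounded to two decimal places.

After-tax nominal return = 10.6% × (1 − 0.365) = 6.7310%.
1 + r = 1.06731 / 1.06870 = 0.998699
After-tax real rate = 0.998699 − 1 → -0.13%.

-0.13%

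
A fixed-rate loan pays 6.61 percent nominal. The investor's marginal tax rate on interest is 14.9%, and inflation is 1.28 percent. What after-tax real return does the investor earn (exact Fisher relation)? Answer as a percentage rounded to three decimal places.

4.290%

After-tax nominal return = 6.61% × (1 − 0.149) = 5.62511%.
1 + r = 1.0562511 / 1.01280 = 1.042902
After-tax real rate = 1.042902 − 1 → 4.290%.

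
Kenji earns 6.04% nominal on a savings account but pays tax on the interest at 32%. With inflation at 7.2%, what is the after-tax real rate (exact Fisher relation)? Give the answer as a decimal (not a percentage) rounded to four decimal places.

-0.0289

After-tax nominal return = 6.04% × (1 − 0.32) = 4.1072%.
1 + r = 1.041072 / 1.07200 = 0.971149
After-tax real rate = 0.971149 − 1 → -0.0289.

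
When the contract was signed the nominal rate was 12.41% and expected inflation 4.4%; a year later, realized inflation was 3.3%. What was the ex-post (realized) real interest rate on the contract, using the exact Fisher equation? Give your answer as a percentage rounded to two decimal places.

8.82%

Ex-post: (1 + 0.1241)/(1 + 0.0330) − 1 = 8.8190%
So the realized real rate is 8.82%.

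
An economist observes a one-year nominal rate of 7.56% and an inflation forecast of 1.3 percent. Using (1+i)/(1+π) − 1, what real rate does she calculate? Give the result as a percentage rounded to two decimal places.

6.18%

1 + r = 1.07560 / 1.01300 = 1.061797
r = 1.061797 − 1 = 6.1797%, i.e. 6.18%.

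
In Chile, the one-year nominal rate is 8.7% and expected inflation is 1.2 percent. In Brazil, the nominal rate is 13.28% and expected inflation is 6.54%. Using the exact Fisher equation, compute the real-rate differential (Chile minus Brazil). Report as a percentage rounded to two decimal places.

1.08%

Chile: (1 + 0.0870)/(1 + 0.0120) − 1 = 7.4111%
Brazil: (1 + 0.1328)/(1 + 0.0654) − 1 = 6.3263%
Differential = 7.4111% − 6.3263% = 1.0848% → 1.08%.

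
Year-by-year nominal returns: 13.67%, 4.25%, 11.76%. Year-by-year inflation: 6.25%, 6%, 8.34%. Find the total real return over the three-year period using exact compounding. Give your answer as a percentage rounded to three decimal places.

Compound the nominal returns: 1.1367 × 1.0425 × 1.1176 = 1.324367.
Compound inflation: 1.0625 × 1.0600 × 1.0834 = 1.220179.
Deflate: 1.324367 / 1.220179 = 1.085387.
Total real return = 1.085387 − 1 → 8.539%.

8.539%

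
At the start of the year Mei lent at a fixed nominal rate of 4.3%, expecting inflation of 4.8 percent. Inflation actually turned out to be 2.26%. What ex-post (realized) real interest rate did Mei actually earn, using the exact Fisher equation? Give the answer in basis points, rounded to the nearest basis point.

199 basis points

Ex-post: (1 + 0.0430)/(1 + 0.0226) − 1 = 1.9949%
So the realized real rate is 199 basis points.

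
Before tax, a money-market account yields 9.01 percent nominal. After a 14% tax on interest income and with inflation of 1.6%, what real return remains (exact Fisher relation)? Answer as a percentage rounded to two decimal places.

6.05%

After-tax nominal return = 9.01% × (1 − 0.14) = 7.7486%.
1 + r = 1.077486 / 1.01600 = 1.060518
After-tax real rate = 1.060518 − 1 → 6.05%.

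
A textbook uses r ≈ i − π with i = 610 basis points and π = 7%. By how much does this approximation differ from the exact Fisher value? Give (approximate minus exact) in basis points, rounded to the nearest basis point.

Approximate: r ≈ 6.100% − 7.000% = -0.9000%
Exact: (1 + 0.0610)/(1 + 0.0700) − 1 = -0.8411%
Error = -0.9000% − (-0.8411%) = -0.0589% → -6 basis points.

-6 basis points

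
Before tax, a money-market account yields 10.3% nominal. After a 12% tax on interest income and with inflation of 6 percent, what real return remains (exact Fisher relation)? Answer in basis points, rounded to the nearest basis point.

289 basis points

After-tax nominal return = 10.3% × (1 − 0.12) = 9.0640%.
1 + r = 1.09064 / 1.06000 = 1.028906
After-tax real rate = 1.028906 − 1 → 289 basis points.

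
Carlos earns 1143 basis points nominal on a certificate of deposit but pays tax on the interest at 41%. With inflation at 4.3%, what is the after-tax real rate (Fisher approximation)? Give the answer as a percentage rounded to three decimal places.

2.444%

After-tax nominal return = 11.43% × (1 − 0.41) = 6.7437%.
r ≈ 6.7437% − 4.3% → 2.444%.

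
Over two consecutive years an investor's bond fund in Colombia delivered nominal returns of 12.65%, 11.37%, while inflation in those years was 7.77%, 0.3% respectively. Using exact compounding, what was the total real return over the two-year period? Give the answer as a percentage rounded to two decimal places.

16.06%

Nominal growth factor = 1.1265 × 1.1137 = 1.254583
Price-level growth factor = 1.0777 × 1.0030 = 1.080933
Real growth factor = 1.254583 / 1.080933 = 1.160648
Total real return = 1.160648 − 1 → 16.06%.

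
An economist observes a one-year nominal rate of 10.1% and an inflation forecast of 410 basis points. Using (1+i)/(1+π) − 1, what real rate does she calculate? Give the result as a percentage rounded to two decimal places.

5.76%

By the Fisher equation, 1 + r = (1 + i)/(1 + π).
1 + r = 1.10100 / 1.04100 = 1.057637
r = 1.057637 − 1 = 5.7637%, i.e. 5.76%.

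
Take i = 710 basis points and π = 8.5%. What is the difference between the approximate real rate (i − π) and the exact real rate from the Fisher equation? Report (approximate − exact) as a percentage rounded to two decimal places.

Approximate: r ≈ 7.100% − 8.500% = -1.4000%
Exact: (1 + 0.0710)/(1 + 0.0850) − 1 = -1.2903%
Error = -1.4000% − (-1.2903%) = -0.1097% → -0.11%.

-0.11%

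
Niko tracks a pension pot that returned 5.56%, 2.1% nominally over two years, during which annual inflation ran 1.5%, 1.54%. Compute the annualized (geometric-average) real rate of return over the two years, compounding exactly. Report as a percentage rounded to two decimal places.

Compound the nominal returns: 1.0556 × 1.0210 = 1.07776760.
Compound inflation: 1.0150 × 1.0154 = 1.03063100.
Deflate: 1.07776760 / 1.03063100 = 1.04573567.
Annualized real rate = 1.04573567^(1/2) − 1 = 2.2612% → 2.26%.

2.26%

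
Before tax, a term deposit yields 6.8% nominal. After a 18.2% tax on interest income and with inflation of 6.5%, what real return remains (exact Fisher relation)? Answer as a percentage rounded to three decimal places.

After-tax nominal return = 6.8% × (1 − 0.182) = 5.5624%.
1 + r = 1.055624 / 1.06500 = 0.991196
After-tax real rate = 0.991196 − 1 → -0.880%.

-0.880%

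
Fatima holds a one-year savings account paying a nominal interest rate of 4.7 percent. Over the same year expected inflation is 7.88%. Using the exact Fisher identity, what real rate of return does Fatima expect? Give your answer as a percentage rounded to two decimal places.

-2.95%

By the Fisher identity, 1 + r = (1 + i)/(1 + π).
1 + r = 1.04700 / 1.07880 = 0.970523
r = 0.970523 − 1 = -2.9477%, i.e. -2.95%.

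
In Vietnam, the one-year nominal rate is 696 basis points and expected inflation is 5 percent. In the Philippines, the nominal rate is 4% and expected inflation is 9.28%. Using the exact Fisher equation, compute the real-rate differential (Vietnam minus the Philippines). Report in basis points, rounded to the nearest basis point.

Vietnam: (1 + 0.0696)/(1 + 0.0500) − 1 = 1.8667%
The Philippines: (1 + 0.0400)/(1 + 0.0928) − 1 = -4.8316%
Differential = 1.8667% − (-4.8316%) = 6.6983% → 670 basis points.

670 basis points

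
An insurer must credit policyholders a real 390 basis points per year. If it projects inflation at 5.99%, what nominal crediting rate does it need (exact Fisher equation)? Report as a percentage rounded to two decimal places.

(1 + i) = (1 + r)(1 + π) = 1.03900 × 1.05990 = 1.1012361
i = 1.1012361 − 1, so the required nominal rate is 10.12%.

10.12%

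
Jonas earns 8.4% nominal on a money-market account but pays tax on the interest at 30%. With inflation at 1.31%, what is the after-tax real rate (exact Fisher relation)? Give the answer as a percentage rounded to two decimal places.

4.51%

After-tax nominal return = 8.4% × (1 − 0.3) = 5.8800%.
1 + r = 1.05880 / 1.01310 = 1.045109
After-tax real rate = 1.045109 − 1 → 4.51%.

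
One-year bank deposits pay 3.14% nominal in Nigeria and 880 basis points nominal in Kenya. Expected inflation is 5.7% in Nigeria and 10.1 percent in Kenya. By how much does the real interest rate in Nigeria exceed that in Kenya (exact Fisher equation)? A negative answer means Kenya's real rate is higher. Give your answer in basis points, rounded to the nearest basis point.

Nigeria: (1 + 0.0314)/(1 + 0.0570) − 1 = -2.4219%
Kenya: (1 + 0.0880)/(1 + 0.1010) − 1 = -1.1807%
Differential = -2.4219% − (-1.1807%) = -1.2412% → -124 basis points.

-124 basis points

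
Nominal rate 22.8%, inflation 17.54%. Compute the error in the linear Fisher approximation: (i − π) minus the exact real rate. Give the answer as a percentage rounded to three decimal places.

Approximate: r ≈ 22.800% − 17.540% = 5.2600%
Exact: (1 + 0.2280)/(1 + 0.1754) − 1 = 4.4751%
Error = 5.2600% − 4.4751% = 0.7849% → 0.785%.

0.785%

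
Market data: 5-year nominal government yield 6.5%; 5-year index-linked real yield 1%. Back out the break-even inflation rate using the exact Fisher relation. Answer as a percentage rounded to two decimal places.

5.45%

(1 + π) = (1 + i)/(1 + r) = 1.06500 / 1.01000 = 1.054455
Break-even inflation = 1.054455 − 1 → 5.45%.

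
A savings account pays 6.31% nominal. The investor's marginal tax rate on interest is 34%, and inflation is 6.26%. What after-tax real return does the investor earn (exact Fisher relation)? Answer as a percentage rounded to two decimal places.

After-tax nominal return = 6.31% × (1 − 0.34) = 4.1646%.
1 + r = 1.041646 / 1.06260 = 0.980280
After-tax real rate = 0.980280 − 1 → -1.97%.

-1.97%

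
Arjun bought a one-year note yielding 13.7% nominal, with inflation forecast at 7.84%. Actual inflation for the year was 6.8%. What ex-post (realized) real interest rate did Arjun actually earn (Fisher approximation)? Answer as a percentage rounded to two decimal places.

6.90%

Ex-post: 13.7% − 6.8% = 6.900%
So the realized real rate is 6.90%.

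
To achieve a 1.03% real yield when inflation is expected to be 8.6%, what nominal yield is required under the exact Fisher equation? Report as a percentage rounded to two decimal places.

9.72%

(1 + i) = (1 + r)(1 + π) = 1.01030 × 1.08600 = 1.0971858
i = 1.0971858 − 1, so the required nominal rate is 9.72%.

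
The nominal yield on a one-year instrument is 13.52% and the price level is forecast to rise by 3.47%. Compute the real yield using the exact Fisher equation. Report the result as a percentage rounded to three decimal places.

1 + r = 1.13520 / 1.03470 = 1.097130
r = 1.097130 − 1 = 9.7130%, i.e. 9.713%.

9.713%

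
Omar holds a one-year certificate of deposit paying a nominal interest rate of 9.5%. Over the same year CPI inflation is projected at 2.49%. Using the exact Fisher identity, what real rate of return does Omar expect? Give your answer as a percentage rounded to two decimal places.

6.84%

By the Fisher identity, 1 + r = (1 + i)/(1 + π).
1 + r = 1.09500 / 1.02490 = 1.068397
r = 1.068397 − 1 = 6.8397%, i.e. 6.84%.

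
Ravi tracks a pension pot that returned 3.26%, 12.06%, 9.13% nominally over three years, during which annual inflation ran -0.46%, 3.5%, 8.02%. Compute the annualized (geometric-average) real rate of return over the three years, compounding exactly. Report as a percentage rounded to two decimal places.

4.30%

Compound the nominal returns: 1.0326 × 1.1206 × 1.0913 = 1.26277767.
Compound inflation: 0.9954 × 1.0350 × 1.0802 = 1.11286417.
Deflate: 1.26277767 / 1.11286417 = 1.13470962.
Annualized real rate = 1.13470962^(1/3) − 1 = 4.3025% → 4.30%.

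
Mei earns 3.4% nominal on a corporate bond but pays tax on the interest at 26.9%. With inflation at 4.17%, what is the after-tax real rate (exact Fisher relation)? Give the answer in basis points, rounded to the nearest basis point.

After-tax nominal return = 3.4% × (1 − 0.269) = 2.4854%.
1 + r = 1.024854 / 1.04170 = 0.983828
After-tax real rate = 0.983828 − 1 → -162 basis points.

-162 basis points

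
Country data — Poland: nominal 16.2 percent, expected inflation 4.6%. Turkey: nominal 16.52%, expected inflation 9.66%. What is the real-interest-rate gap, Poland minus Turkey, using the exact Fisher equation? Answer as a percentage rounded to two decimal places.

4.83%

Poland: (1 + 0.1620)/(1 + 0.0460) − 1 = 11.0899%
Turkey: (1 + 0.1652)/(1 + 0.0966) − 1 = 6.2557%
Differential = 11.0899% − 6.2557% = 4.8342% → 4.83%.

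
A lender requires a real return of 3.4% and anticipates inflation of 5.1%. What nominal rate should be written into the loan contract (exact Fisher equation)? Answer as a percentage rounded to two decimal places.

(1 + i) = (1 + r)(1 + π) = 1.03400 × 1.05100 = 1.086734
i = 1.086734 − 1, so the required nominal rate is 8.67%.

8.67%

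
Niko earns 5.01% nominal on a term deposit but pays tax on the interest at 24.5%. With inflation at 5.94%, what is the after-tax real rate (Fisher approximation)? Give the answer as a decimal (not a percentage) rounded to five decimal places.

After-tax nominal return = 5.01% × (1 − 0.245) = 3.78255%.
r ≈ 3.78255% − 5.94% → -0.02157.

-0.02157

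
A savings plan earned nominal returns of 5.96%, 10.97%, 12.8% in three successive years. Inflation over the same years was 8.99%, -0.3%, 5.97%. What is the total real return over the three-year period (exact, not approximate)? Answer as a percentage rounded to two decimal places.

15.18%

Compound the nominal returns: 1.0596 × 1.1097 × 1.1280 = 1.326345.
Compound inflation: 1.0899 × 0.9970 × 1.0597 = 1.151502.
Deflate: 1.326345 / 1.151502 = 1.151839.
Total real return = 1.151839 − 1 → 15.18%.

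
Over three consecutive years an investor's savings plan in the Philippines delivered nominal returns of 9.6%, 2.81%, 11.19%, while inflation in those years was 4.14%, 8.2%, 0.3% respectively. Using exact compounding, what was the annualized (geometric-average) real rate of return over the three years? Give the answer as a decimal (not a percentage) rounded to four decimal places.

Nominal growth factor = 1.0960 × 1.0281 × 1.1119 = 1.25288625
Price-level growth factor = 1.0414 × 1.0820 × 1.0030 = 1.13017518
Real growth factor = 1.25288625 / 1.13017518 = 1.10857703
Annualized real rate = 1.10857703^(1/3) − 1 = 3.4956% → 0.0350.

0.0350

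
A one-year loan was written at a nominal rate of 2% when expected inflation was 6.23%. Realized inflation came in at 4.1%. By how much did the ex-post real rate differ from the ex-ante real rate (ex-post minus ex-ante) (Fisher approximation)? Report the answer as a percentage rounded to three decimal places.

2.130%

Ex-ante: 2% − 6.23% = -4.230%
Ex-post: 2% − 4.1% = -2.100%
Difference (ex-post − ex-ante) = 2.1300% → 2.130%.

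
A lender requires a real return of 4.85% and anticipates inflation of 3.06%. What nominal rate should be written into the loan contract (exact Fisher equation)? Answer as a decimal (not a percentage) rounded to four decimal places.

(1 + i) = (1 + r)(1 + π) = 1.04850 × 1.03060 = 1.0805841
i = 1.0805841 − 1, so the required nominal rate is 0.0806.

0.0806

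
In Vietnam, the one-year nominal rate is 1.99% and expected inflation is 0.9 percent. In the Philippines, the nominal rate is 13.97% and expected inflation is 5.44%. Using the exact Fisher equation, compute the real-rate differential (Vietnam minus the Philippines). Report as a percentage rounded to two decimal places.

Vietnam: (1 + 0.0199)/(1 + 0.0090) − 1 = 1.0803%
The Philippines: (1 + 0.1397)/(1 + 0.0544) − 1 = 8.0899%
Differential = 1.0803% − 8.0899% = -7.0096% → -7.01%.

-7.01%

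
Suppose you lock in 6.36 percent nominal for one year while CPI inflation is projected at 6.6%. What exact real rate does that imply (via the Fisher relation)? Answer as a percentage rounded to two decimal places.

1 + r = 1.06360 / 1.06600 = 0.997749
r = 0.997749 − 1 = -0.2251%, i.e. -0.23%.

-0.23%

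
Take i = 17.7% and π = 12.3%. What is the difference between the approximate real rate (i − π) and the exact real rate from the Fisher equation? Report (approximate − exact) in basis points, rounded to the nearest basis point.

59 basis points

Approximate: r ≈ 17.700% − 12.300% = 5.4000%
Exact: (1 + 0.1770)/(1 + 0.1230) − 1 = 4.8085%
Error = 5.4000% − 4.8085% = 0.5915% → 59 basis points.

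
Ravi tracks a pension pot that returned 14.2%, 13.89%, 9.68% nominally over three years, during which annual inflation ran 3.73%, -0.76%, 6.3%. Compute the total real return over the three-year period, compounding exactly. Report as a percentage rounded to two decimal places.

Compound the nominal returns: 1.1420 × 1.1389 × 1.0968 = 1.426524.
Compound inflation: 1.0373 × 0.9924 × 1.0630 = 1.094270.
Deflate: 1.426524 / 1.094270 = 1.303631.
Total real return = 1.303631 − 1 → 30.36%.

30.36%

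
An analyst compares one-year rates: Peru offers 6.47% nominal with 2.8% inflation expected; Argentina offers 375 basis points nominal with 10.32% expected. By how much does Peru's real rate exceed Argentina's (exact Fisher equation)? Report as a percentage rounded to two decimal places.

Peru: (1 + 0.0647)/(1 + 0.0280) − 1 = 3.5700%
Argentina: (1 + 0.0375)/(1 + 0.1032) − 1 = -5.9554%
Differential = 3.5700% − (-5.9554%) = 9.5254% → 9.53%.

9.53%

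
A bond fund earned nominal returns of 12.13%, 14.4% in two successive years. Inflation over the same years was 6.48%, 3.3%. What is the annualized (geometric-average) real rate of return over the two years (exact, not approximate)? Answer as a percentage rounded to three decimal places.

Compound the nominal returns: 1.1213 × 1.1440 = 1.282767200.
Compound inflation: 1.0648 × 1.0330 = 1.099938400.
Deflate: 1.282767200 / 1.099938400 = 1.166217308.
Annualized real rate = 1.166217308^(1/2) − 1 = 7.99154% → 7.992%.

7.992%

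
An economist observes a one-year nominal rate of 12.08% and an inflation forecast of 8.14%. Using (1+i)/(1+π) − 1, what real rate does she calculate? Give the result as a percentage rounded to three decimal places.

By the Fisher relation, 1 + r = (1 + i)/(1 + π).
1 + r = 1.12080 / 1.08140 = 1.036434
r = 1.036434 − 1 = 3.6434%, i.e. 3.643%.

3.643%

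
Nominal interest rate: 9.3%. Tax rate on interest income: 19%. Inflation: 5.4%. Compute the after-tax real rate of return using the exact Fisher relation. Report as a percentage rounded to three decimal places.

After-tax nominal return = 9.3% × (1 − 0.19) = 7.5330%.
1 + r = 1.07533 / 1.05400 = 1.020237
After-tax real rate = 1.020237 − 1 → 2.024%.

2.024%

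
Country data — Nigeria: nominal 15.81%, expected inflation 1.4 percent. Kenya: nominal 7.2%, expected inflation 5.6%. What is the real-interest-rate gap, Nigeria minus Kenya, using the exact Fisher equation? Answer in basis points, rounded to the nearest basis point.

Nigeria: (1 + 0.1581)/(1 + 0.0140) − 1 = 14.2110%
Kenya: (1 + 0.0720)/(1 + 0.0560) − 1 = 1.5152%
Differential = 14.2110% − 1.5152% = 12.6959% → 1270 basis points.

1270 basis points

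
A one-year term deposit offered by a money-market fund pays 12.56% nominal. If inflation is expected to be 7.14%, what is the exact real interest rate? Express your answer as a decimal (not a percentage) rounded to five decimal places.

By the Fisher equation, 1 + r = (1 + i)/(1 + π).
1 + r = 1.12560 / 1.07140 = 1.050588
r = 1.050588 − 1 = 5.0588%, i.e. 0.05059.

0.05059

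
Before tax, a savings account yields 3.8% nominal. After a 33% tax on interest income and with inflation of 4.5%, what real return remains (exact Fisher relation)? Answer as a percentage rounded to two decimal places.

After-tax nominal return = 3.8% × (1 − 0.33) = 2.5460%.
1 + r = 1.02546 / 1.04500 = 0.981301
After-tax real rate = 0.981301 − 1 → -1.87%.

-1.87%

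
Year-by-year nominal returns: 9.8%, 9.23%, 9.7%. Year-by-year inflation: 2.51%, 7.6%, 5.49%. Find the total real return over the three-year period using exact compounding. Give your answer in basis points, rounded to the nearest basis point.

1307 basis points

Compound the nominal returns: 1.0980 × 1.0923 × 1.0970 = 1.315682.
Compound inflation: 1.0251 × 1.0760 × 1.0549 = 1.163563.
Deflate: 1.315682 / 1.163563 = 1.130736.
Total real return = 1.130736 − 1 → 1307 basis points.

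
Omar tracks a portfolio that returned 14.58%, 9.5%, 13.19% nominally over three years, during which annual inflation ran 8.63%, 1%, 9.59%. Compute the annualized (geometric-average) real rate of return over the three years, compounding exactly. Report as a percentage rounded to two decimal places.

Nominal growth factor = 1.1458 × 1.0950 × 1.1319 = 1.42013947
Price-level growth factor = 1.0863 × 1.0100 × 1.0959 = 1.20238093
Real growth factor = 1.42013947 / 1.20238093 = 1.18110611
Annualized real rate = 1.18110611^(1/3) − 1 = 5.7052% → 5.71%.

5.71%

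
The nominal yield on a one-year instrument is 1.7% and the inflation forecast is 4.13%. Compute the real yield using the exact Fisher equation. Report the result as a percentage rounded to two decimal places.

-2.33%

By the Fisher equation, 1 + r = (1 + i)/(1 + π).
1 + r = 1.01700 / 1.04130 = 0.976664
r = 0.976664 − 1 = -2.3336%, i.e. -2.33%.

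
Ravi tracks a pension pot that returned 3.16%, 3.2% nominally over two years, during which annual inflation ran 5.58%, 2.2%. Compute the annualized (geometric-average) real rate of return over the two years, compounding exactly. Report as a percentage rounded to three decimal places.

-0.670%

Compound the nominal returns: 1.0316 × 1.0320 = 1.06461120.
Compound inflation: 1.0558 × 1.0220 = 1.07902760.
Deflate: 1.06461120 / 1.07902760 = 0.98663945.
Annualized real rate = 0.98663945^(1/2) − 1 = -0.6703% → -0.670%.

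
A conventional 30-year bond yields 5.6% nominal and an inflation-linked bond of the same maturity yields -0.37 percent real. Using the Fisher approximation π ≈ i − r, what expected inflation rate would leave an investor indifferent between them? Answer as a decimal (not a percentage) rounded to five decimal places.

0.05970

π ≈ i − r = 5.6% − (-0.37%) → 0.05970.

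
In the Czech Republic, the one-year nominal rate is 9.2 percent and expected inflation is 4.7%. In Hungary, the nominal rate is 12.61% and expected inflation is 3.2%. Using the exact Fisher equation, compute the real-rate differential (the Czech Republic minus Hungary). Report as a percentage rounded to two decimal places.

-4.82%

The Czech Republic: (1 + 0.0920)/(1 + 0.0470) − 1 = 4.2980%
Hungary: (1 + 0.1261)/(1 + 0.0320) − 1 = 9.1182%
Differential = 4.2980% − 9.1182% = -4.8202% → -4.82%.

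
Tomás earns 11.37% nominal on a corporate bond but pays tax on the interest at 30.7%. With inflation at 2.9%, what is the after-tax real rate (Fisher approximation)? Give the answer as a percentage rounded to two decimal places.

4.98%

After-tax nominal return = 11.37% × (1 − 0.307) = 7.87941%.
r ≈ 7.87941% − 2.9% → 4.98%.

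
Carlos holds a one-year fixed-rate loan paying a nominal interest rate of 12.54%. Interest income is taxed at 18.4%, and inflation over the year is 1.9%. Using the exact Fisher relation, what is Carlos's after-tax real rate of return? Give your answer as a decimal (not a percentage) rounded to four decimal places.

After-tax nominal return = 12.54% × (1 − 0.184) = 10.23264%.
1 + r = 1.1023264 / 1.01900 = 1.081773
After-tax real rate = 1.081773 − 1 → 0.0818.

0.0818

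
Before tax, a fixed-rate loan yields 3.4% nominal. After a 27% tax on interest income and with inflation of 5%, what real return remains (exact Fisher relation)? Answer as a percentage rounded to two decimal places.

After-tax nominal return = 3.4% × (1 − 0.27) = 2.4820%.
1 + r = 1.02482 / 1.05000 = 0.976019
After-tax real rate = 0.976019 − 1 → -2.40%.

-2.40%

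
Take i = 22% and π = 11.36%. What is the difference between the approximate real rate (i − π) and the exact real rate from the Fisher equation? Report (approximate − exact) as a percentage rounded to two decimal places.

1.09%

Approximate: r ≈ 22.000% − 11.360% = 10.6400%
Exact: (1 + 0.2200)/(1 + 0.1136) − 1 = 9.5546%
Error = 10.6400% − 9.5546% = 1.0854% → 1.09%.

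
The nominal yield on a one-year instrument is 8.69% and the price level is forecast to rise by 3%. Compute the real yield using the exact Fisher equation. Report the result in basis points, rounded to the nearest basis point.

By the Fisher relation, 1 + r = (1 + i)/(1 + π).
1 + r = 1.08690 / 1.03000 = 1.055243
r = 1.055243 − 1 = 5.5243%, i.e. 552 basis points.

552 basis points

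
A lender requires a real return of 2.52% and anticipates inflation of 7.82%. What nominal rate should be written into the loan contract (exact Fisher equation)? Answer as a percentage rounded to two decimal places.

(1 + i) = (1 + r)(1 + π) = 1.02520 × 1.07820 = 1.10537064
i = 1.10537064 − 1, so the required nominal rate is 10.54%.

10.54%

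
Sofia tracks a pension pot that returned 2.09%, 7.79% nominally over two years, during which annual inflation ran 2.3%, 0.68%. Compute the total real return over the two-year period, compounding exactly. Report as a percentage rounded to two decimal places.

Nominal growth factor = 1.0209 × 1.0779 = 1.100428
Price-level growth factor = 1.0230 × 1.0068 = 1.029956
Real growth factor = 1.100428 / 1.029956 = 1.068422
Total real return = 1.068422 − 1 → 6.84%.

6.84%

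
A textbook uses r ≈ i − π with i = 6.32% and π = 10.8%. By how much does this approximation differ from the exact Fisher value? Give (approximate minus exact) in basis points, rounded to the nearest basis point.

Approximate: r ≈ 6.320% − 10.800% = -4.4800%
Exact: (1 + 0.0632)/(1 + 0.1080) − 1 = -4.0433%
Error = -4.4800% − (-4.0433%) = -0.4367% → -44 basis points.

-44 basis points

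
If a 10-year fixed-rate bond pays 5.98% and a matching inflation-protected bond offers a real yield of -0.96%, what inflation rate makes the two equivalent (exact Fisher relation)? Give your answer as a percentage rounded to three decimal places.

(1 + π) = (1 + i)/(1 + r) = 1.05980 / 0.99040 = 1.070073
Break-even inflation = 1.070073 − 1 → 7.007%.

7.007%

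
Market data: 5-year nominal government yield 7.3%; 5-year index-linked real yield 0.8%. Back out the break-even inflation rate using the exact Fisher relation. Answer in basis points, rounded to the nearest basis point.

645 basis points

(1 + π) = (1 + i)/(1 + r) = 1.07300 / 1.00800 = 1.064484
Break-even inflation = 1.064484 − 1 → 645 basis points.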